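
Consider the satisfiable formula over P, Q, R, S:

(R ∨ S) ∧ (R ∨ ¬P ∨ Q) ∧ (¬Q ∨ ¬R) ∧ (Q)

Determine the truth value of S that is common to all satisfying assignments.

Suppose S = False.
The clause (R) is unit, so R = True.
The clause (¬Q) is unit, so Q = False.
That conflicts with the unit clause (Q).
So every satisfying assignment has S = True.

True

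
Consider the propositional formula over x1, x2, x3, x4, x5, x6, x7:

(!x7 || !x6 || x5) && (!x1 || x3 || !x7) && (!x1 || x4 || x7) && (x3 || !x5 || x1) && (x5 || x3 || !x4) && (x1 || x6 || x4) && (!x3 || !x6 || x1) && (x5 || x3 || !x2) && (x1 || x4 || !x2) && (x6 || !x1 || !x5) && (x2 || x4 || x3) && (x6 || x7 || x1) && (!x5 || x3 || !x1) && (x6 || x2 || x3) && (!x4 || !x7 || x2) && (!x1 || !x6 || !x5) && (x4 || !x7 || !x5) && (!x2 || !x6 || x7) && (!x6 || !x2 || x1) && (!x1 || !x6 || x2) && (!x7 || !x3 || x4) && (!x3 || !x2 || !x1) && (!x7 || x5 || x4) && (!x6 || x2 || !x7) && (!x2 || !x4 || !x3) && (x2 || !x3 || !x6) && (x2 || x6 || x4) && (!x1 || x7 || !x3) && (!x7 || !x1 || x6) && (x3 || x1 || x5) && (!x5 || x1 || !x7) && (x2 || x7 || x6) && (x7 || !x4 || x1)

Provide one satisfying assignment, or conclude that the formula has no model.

Branch on x7: set x7 = false.
Branch on x1: set x1 = false.
The clause (x6) is unit, so x6 = true.
The clause (!x3) is unit, so x3 = false.
The clause (!x5) is unit, so x5 = false.
But (x5) is also a unit clause — contradiction.
Undo x1 and try x1 = true.
The clause (x4) is unit, so x4 = true.
The clause (!x3) is unit, so x3 = false.
The clause (x5) is unit, so x5 = true.
But (!x5) is also a unit clause — contradiction.
Both values of x1 lead to a conflict.
Undo x7 and try x7 = true.
Branch on x6: set x6 = false.
The clause (!x1) is unit, so x1 = false.
The clause (x4) is unit, so x4 = true.
The clause (x2) is unit, so x2 = true.
The clause (!x3) is unit, so x3 = false.
The clause (!x5) is unit, so x5 = false.
But (x5) is also a unit clause — contradiction.
Undo x6 and try x6 = true.
The clause (x5) is unit, so x5 = true.
The clause (!x1) is unit, so x1 = false.
But (x1) is also a unit clause — contradiction.
Both values of x6 lead to a conflict.
Both values of x7 lead to a conflict.

UNSATISFIABLE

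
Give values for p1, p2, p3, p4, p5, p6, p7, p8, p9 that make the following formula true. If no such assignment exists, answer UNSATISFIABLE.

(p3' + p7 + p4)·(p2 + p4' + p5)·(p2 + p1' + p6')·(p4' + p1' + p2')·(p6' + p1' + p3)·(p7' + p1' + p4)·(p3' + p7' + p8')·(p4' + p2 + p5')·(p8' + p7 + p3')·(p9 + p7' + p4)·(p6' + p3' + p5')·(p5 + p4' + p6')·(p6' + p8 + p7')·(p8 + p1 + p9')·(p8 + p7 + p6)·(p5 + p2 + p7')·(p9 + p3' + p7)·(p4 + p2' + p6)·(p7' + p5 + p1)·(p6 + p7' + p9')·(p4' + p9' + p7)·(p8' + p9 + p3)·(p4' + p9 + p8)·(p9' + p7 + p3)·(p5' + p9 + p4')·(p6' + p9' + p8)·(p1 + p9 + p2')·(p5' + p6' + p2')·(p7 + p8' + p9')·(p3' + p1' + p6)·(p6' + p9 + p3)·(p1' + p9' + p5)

Branch on p3: set p3 = 0.
Branch on p6: set p6 = 1.
From the singleton clause (p1'), p1 = 0.
From the singleton clause (p9), p9 = 1.
From the singleton clause (p8), p8 = 1.
From the singleton clause (p7), p7 = 1.
From the singleton clause (p5), p5 = 1.
From the singleton clause (p2'), p2 = 0.
From the singleton clause (p4'), p4 = 0.
All clauses are satisfied.

p1 ↦ 0; p2 ↦ 0; p3 ↦ 0; p4 ↦ 0; p5 ↦ 1; p6 ↦ 1; p7 ↦ 1; p8 ↦ 1; p9 ↦ 1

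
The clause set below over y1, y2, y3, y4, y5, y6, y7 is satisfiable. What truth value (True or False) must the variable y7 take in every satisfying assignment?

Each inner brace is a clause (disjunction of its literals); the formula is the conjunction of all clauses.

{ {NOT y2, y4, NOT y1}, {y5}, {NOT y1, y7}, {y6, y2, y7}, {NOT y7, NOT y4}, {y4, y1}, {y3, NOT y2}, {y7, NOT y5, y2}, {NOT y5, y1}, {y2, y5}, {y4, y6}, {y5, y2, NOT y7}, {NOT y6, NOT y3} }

True

Suppose y7 = false.
From the singleton clause (y5), y5 = true.
From the singleton clause (NOT y1), y1 = false.
That conflicts with the unit clause (y1).
So every satisfying assignment has y7 = True.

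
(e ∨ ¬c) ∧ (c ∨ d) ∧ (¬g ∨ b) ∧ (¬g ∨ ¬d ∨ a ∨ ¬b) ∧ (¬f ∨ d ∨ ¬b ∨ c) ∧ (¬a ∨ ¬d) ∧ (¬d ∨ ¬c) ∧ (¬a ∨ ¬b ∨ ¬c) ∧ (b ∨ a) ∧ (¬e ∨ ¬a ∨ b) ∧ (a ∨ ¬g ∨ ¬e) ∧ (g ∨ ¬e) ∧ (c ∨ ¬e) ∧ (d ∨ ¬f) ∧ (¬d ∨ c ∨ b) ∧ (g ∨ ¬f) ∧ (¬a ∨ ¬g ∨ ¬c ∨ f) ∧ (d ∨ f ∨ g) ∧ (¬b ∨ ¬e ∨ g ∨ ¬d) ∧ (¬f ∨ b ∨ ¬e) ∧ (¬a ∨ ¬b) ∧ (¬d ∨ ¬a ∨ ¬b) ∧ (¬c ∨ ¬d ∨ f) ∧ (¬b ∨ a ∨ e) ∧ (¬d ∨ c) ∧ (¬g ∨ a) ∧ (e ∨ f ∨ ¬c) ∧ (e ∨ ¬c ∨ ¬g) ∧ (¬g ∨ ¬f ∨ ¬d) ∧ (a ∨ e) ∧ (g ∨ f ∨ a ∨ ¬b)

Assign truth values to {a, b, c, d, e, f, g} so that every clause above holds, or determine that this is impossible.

Branch on e: set e = True.
(g) alone gives g = True.
(b) alone gives b = True.
(a) alone gives a = True.
That conflicts with the unit clause (¬a).
So e must be the other value — set e = False.
(¬c) alone gives c = False.
(d) alone gives d = True.
That conflicts with the unit clause (¬d).
Neither e = True nor e = False works.

UNSATISFIABLE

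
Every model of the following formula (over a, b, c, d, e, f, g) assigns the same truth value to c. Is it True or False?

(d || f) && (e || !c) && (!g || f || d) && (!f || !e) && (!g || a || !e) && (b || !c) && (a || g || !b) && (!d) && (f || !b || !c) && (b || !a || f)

False

Suppose c = true.
The clause (e) is unit, so e = true.
The clause (!f) is unit, so f = false.
The clause (d) is unit, so d = true.
That conflicts with the unit clause (!d).
So every satisfying assignment has c = False.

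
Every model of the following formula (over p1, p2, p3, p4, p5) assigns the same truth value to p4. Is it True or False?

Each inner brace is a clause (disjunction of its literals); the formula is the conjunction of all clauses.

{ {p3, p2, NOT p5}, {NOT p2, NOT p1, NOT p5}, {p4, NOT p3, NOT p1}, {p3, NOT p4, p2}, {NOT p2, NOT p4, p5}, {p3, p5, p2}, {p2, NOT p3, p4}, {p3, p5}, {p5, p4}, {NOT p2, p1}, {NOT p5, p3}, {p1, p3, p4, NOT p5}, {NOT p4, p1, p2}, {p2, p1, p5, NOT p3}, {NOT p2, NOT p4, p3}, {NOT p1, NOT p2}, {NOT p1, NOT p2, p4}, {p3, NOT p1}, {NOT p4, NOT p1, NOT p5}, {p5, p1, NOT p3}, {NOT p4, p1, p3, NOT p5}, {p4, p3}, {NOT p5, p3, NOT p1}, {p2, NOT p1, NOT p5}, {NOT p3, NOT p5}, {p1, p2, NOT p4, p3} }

Suppose p4 = false.
Unit clause (p5) forces p5 = true.
Unit clause (p3) forces p3 = true.
That conflicts with the unit clause (NOT p3).
So every satisfying assignment has p4 = True.

True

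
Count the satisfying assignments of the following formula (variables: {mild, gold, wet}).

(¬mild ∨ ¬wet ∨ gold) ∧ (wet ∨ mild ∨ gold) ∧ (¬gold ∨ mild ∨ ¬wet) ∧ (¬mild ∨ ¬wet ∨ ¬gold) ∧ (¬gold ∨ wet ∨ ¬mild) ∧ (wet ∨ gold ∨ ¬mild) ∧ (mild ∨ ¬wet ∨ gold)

There are 2^3 = 8 truth assignments over (mild, gold, wet).
Split on gold. With gold = True, the clauses containing gold are satisfied and ¬gold drops from the rest; 1 of the 2^2 = 4 assignments to the other variables satisfy what remains.
With gold = False, by the same count on the reduced clause set, 0 assignments work.
(One model: mild=F, gold=T, wet=F.)
Total: 1 + 0 = 1.

1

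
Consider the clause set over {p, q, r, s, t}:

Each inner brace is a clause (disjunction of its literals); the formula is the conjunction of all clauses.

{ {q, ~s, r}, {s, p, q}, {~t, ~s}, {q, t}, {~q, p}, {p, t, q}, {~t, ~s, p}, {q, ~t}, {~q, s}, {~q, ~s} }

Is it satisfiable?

No, unsatisfiable

Try t = 0.
From the singleton clause (q), q = 1.
From the singleton clause (p), p = 1.
From the singleton clause (s), s = 1.
Now (~s) is unsatisfied and unit — conflict.
So t must be the other value — set t = 1.
From the singleton clause (~s), s = 0.
From the singleton clause (q), q = 1.
Now (~q) is unsatisfied and unit — conflict.
Neither t = 1 nor t = 0 works.
No assignment satisfies every clause.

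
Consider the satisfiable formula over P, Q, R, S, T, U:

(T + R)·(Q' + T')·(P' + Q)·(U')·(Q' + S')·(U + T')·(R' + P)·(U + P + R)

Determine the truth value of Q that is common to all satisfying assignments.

True

Suppose Q = 0.
From the singleton clause (P'), P = 0.
From the singleton clause (U'), U = 0.
From the singleton clause (T'), T = 0.
From the singleton clause (R), R = 1.
But (R') is also a unit clause — contradiction.
So every satisfying assignment has Q = True.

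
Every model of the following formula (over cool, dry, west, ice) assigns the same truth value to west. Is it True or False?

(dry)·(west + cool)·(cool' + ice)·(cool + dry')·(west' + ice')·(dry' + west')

Suppose west = 1.
Unit clause (dry) forces dry = 1.
Now (dry') is unsatisfied and unit — conflict.
So every satisfying assignment has west = False.

False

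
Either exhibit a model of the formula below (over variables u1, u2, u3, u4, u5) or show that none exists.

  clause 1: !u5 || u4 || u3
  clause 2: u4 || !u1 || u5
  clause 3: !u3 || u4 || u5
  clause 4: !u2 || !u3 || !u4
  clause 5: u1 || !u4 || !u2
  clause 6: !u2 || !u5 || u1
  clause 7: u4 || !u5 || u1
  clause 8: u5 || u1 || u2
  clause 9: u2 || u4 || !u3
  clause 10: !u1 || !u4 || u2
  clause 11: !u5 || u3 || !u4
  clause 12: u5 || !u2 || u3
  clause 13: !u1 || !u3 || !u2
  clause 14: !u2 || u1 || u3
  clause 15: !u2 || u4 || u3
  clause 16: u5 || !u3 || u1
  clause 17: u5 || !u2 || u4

Case u5 = true:
Case u4 = true:
From the singleton clause (u3), u3 = true.
From the singleton clause (!u2), u2 = false.
From the singleton clause (!u1), u1 = false.
All clauses are satisfied.

u1 ↦ false, u2 ↦ false, u3 ↦ true, u4 ↦ true, u5 ↦ true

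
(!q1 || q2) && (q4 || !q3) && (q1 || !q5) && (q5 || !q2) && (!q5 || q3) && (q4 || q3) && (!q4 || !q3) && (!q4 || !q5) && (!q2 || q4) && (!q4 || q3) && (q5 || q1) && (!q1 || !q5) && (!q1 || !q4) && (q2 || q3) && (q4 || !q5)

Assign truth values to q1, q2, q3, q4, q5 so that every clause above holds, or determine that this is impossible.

Branch on q1: set q1 = false.
The clause (!q5) is unit, so q5 = false.
That conflicts with the unit clause (q5).
That branch fails; take q1 = true instead.
The clause (q2) is unit, so q2 = true.
The clause (q5) is unit, so q5 = true.
That conflicts with the unit clause (!q5).
Either choice for q1 ends in contradiction.

UNSATISFIABLE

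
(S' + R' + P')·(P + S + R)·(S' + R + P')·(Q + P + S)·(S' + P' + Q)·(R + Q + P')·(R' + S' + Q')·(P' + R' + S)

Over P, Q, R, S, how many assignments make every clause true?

There are 2^4 = 16 truth assignments over (P, Q, R, S).
Check each against the 8 clauses (columns in the order P, Q, R, S):
  F F F F  ✗ fails (P + S + R)
  F F F T  ✓ satisfies all
  F F T F  ✗ fails (Q + P + S)
  F F T T  ✓ satisfies all
  F T F F  ✗ fails (P + S + R)
  F T F T  ✓ satisfies all
  F T T F  ✓ satisfies all
  F T T T  ✗ fails (R' + S' + Q')
  T F F F  ✗ fails (R + Q + P')
  T F F T  ✗ fails (S' + R + P')
  T F T F  ✗ fails (P' + R' + S)
  T F T T  ✗ fails (S' + R' + P')
  T T F F  ✓ satisfies all
  T T F T  ✗ fails (S' + R + P')
  T T T F  ✗ fails (P' + R' + S)
  T T T T  ✗ fails (S' + R' + P')
5 of the 16 rows are models.

5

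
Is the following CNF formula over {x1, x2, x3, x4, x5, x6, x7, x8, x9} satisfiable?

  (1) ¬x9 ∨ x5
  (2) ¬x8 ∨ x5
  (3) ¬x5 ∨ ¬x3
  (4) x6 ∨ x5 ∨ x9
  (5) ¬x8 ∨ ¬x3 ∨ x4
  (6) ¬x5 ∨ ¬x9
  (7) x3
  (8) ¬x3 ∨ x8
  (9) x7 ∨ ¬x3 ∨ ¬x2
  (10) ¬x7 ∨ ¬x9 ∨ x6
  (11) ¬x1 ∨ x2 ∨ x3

(x3) alone gives x3 = True.
(¬x5) alone gives x5 = False.
(¬x9) alone gives x9 = False.
(¬x8) alone gives x8 = False.
Now (x8) is unsatisfied and unit — conflict.
No assignment satisfies every clause.

No, unsatisfiable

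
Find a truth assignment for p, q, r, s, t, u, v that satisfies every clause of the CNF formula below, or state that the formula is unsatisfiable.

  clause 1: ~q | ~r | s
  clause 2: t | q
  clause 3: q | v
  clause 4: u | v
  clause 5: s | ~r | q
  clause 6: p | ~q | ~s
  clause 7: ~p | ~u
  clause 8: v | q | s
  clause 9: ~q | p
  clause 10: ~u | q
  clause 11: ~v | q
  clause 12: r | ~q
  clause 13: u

UNSATISFIABLE

(u) alone gives u = 1.
(~p) alone gives p = 0.
(~q) alone gives q = 0.
Now (q) is unsatisfied and unit — conflict.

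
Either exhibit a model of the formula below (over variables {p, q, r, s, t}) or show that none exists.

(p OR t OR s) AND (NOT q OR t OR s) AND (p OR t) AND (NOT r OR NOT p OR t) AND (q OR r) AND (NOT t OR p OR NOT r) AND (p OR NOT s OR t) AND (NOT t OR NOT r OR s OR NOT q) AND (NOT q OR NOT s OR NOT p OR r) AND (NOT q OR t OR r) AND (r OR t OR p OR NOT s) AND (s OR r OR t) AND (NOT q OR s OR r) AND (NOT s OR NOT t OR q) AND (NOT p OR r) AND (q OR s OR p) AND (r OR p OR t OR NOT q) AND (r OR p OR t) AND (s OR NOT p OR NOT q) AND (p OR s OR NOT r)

Branch on p: set p = false.
The clause (t) is unit, so t = true.
The clause (NOT r) is unit, so r = false.
The clause (q) is unit, so q = true.
The clause (s) is unit, so s = true.
All clauses are satisfied.

p ↦ false, q ↦ true, r ↦ false, s ↦ true, t ↦ true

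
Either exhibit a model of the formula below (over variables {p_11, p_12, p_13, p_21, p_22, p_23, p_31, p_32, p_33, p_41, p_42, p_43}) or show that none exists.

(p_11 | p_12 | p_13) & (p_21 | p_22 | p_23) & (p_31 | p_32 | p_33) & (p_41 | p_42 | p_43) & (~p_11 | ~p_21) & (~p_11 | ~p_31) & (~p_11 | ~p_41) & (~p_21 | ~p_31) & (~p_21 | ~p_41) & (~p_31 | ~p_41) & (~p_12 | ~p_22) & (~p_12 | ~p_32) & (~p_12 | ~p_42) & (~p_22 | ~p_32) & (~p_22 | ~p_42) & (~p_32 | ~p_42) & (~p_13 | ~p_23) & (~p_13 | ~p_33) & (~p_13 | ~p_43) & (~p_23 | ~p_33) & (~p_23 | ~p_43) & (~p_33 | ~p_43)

UNSATISFIABLE

Try p_11 = 0.
Try p_12 = 1.
Unit clause (~p_22) forces p_22 = 0.
Unit clause (~p_32) forces p_32 = 0.
Unit clause (~p_42) forces p_42 = 0.
Try p_21 = 1.
Unit clause (~p_31) forces p_31 = 0.
Unit clause (p_33) forces p_33 = 1.
Unit clause (~p_41) forces p_41 = 0.
Unit clause (p_43) forces p_43 = 1.
But (~p_43) is also a unit clause — contradiction.
Backtrack on p_21: now try p_21 = 0.
Unit clause (p_23) forces p_23 = 1.
Unit clause (~p_13) forces p_13 = 0.
Unit clause (~p_33) forces p_33 = 0.
Unit clause (p_31) forces p_31 = 1.
Unit clause (~p_41) forces p_41 = 0.
Unit clause (p_43) forces p_43 = 1.
But (~p_43) is also a unit clause — contradiction.
Neither p_21 = 1 nor p_21 = 0 works.
Backtrack on p_12: now try p_12 = 0.
Unit clause (p_13) forces p_13 = 1.
Unit clause (~p_23) forces p_23 = 0.
Unit clause (~p_33) forces p_33 = 0.
Unit clause (~p_43) forces p_43 = 0.
Try p_21 = 1.
Unit clause (~p_31) forces p_31 = 0.
Unit clause (p_32) forces p_32 = 1.
Unit clause (~p_41) forces p_41 = 0.
Unit clause (p_42) forces p_42 = 1.
But (~p_42) is also a unit clause — contradiction.
Backtrack on p_21: now try p_21 = 0.
Unit clause (p_22) forces p_22 = 1.
Unit clause (~p_32) forces p_32 = 0.
Unit clause (p_31) forces p_31 = 1.
Unit clause (~p_41) forces p_41 = 0.
Unit clause (p_42) forces p_42 = 1.
But (~p_42) is also a unit clause — contradiction.
Neither p_21 = 1 nor p_21 = 0 works.
Neither p_12 = 1 nor p_12 = 0 works.
Backtrack on p_11: now try p_11 = 1.
Unit clause (~p_21) forces p_21 = 0.
Unit clause (~p_31) forces p_31 = 0.
Unit clause (~p_41) forces p_41 = 0.
Try p_22 = 1.
Unit clause (~p_12) forces p_12 = 0.
Unit clause (~p_32) forces p_32 = 0.
Unit clause (p_33) forces p_33 = 1.
Unit clause (~p_42) forces p_42 = 0.
Unit clause (p_43) forces p_43 = 1.
But (~p_43) is also a unit clause — contradiction.
Backtrack on p_22: now try p_22 = 0.
Unit clause (p_23) forces p_23 = 1.
Unit clause (~p_13) forces p_13 = 0.
Unit clause (~p_33) forces p_33 = 0.
Unit clause (p_32) forces p_32 = 1.
Unit clause (~p_12) forces p_12 = 0.
Unit clause (~p_42) forces p_42 = 0.
Unit clause (p_43) forces p_43 = 1.
But (~p_43) is also a unit clause — contradiction.
Neither p_22 = 1 nor p_22 = 0 works.
Neither p_11 = 1 nor p_11 = 0 works.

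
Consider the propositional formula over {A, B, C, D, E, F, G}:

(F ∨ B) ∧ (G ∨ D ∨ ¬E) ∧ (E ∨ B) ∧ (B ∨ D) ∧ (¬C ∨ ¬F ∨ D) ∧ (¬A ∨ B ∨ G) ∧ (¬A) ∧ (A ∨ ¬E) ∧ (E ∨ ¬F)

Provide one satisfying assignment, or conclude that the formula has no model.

From the singleton clause (¬A), A = False.
From the singleton clause (¬E), E = False.
From the singleton clause (B), B = True.
From the singleton clause (¬F), F = False.
No clause remains; C, D, G are free.

A: False; B: True; C: True; D: False; E: False; F: False; G: True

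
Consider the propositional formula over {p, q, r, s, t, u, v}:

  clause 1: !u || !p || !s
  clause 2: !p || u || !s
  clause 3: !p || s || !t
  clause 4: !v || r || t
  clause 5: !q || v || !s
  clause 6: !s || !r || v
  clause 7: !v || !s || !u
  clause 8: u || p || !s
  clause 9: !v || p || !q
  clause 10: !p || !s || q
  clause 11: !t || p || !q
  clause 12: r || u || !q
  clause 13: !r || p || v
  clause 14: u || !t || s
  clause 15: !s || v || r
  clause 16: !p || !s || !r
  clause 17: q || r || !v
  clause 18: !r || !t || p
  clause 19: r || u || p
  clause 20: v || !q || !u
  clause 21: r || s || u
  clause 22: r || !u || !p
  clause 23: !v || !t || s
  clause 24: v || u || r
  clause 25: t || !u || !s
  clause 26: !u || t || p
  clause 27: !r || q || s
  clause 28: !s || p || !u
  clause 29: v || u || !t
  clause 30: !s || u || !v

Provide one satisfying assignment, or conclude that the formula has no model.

p ↦ true; q ↦ true; r ↦ true; s ↦ false; t ↦ false; u ↦ false; v ↦ true

Try u = false.
Try p = true.
(!s) alone gives s = false.
(!t) alone gives t = false.
(r) alone gives r = true.
(q) alone gives q = true.
Every clause is now satisfied; v is unconstrained.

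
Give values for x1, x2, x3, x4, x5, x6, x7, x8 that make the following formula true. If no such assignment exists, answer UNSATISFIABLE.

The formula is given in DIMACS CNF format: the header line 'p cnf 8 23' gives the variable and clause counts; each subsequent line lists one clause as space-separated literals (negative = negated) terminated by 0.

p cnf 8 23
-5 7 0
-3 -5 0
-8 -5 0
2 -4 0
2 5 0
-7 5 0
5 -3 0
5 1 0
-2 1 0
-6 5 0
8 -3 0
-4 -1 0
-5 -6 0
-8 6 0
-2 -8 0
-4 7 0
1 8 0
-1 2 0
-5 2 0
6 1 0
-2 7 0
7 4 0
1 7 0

Suppose x5 = True.
From the singleton clause (x7), x7 = True.
From the singleton clause (¬x3), x3 = False.
From the singleton clause (¬x8), x8 = False.
From the singleton clause (¬x6), x6 = False.
From the singleton clause (x1), x1 = True.
From the singleton clause (¬x4), x4 = False.
From the singleton clause (x2), x2 = True.
This assignment satisfies each clause.

x1=True; x2=True; x3=False; x4=False; x5=True; x6=False; x7=True; x8=False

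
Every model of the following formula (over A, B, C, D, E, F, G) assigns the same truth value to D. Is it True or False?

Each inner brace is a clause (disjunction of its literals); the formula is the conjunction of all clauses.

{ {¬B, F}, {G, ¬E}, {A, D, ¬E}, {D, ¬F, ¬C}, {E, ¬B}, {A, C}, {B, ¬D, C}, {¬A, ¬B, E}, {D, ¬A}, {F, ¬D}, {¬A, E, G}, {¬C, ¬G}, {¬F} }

Suppose D = True.
Unit clause (F) forces F = True.
That conflicts with the unit clause (¬F).
So every satisfying assignment has D = False.

False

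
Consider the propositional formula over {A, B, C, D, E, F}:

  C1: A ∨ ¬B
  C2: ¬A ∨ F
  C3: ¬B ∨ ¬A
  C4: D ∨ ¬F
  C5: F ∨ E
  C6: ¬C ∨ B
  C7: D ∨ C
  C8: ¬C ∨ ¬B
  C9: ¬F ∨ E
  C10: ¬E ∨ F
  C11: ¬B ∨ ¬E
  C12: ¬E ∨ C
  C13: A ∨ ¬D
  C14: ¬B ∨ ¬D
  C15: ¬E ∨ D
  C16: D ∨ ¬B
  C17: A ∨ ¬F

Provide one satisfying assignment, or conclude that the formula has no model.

UNSATISFIABLE

Suppose A = True.
(F) alone gives F = True.
(¬B) alone gives B = False.
(D) alone gives D = True.
(¬C) alone gives C = False.
(E) alone gives E = True.
That conflicts with the unit clause (¬E).
Undo A and try A = False.
(¬B) alone gives B = False.
(¬C) alone gives C = False.
(D) alone gives D = True.
That conflicts with the unit clause (¬D).
Either choice for A ends in contradiction.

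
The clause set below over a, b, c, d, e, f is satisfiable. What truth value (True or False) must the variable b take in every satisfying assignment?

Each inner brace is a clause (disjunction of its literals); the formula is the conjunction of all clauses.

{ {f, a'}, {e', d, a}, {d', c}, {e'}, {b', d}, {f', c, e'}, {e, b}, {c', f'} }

True

Suppose b = 0.
From the singleton clause (e'), e = 0.
But (e) is also a unit clause — contradiction.
So every satisfying assignment has b = True.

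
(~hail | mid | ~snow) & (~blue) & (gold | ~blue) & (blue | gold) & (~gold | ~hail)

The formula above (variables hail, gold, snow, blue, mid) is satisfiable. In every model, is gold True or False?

Suppose gold = 0.
(~blue) alone gives blue = 0.
But (blue) is also a unit clause — contradiction.
So every satisfying assignment has gold = True.

True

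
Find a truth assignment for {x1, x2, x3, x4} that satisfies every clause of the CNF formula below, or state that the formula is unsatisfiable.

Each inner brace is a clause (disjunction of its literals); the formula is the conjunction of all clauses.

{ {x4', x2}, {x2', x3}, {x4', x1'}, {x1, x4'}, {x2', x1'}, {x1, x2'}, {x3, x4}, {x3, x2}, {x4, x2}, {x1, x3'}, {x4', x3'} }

Case x4 = 0:
Unit clause (x3) forces x3 = 1.
Unit clause (x2) forces x2 = 1.
Unit clause (x1') forces x1 = 0.
But (x1) is also a unit clause — contradiction.
Backtrack on x4: now try x4 = 1.
Unit clause (x2) forces x2 = 1.
Unit clause (x3) forces x3 = 1.
But (x3') is also a unit clause — contradiction.
Either choice for x4 ends in contradiction.

UNSATISFIABLE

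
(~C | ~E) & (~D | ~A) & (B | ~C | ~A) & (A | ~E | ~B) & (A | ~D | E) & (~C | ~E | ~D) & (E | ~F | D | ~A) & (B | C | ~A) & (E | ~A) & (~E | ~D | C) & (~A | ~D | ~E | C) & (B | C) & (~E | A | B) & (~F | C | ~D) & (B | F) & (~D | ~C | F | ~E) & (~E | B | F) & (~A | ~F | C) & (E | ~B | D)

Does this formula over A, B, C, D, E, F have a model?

Yes, satisfiable

Case C = 0:
(B) alone gives B = 1.
Case D = 0:
(E) alone gives E = 1.
(A) alone gives A = 1.
(~F) alone gives F = 0.
All clauses are satisfied.
A satisfying assignment: A=1,  B=1,  C=0,  D=0,  E=1,  F=0.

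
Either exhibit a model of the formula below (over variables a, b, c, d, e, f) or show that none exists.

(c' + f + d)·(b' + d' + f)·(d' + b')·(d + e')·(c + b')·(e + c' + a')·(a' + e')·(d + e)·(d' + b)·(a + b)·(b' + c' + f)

UNSATISFIABLE

Try d = 0.
From the singleton clause (e'), e = 0.
But (e) is also a unit clause — contradiction.
Undo d and try d = 1.
From the singleton clause (b'), b = 0.
But (b) is also a unit clause — contradiction.
Either choice for d ends in contradiction.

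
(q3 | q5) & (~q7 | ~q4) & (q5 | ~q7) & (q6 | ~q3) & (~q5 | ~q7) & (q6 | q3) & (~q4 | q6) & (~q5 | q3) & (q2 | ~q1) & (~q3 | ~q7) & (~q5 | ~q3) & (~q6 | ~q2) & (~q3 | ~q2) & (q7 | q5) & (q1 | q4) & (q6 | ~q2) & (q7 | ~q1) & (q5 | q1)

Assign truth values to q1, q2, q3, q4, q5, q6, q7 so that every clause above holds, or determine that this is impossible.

Try q3 = 1.
From the singleton clause (q6), q6 = 1.
From the singleton clause (~q7), q7 = 0.
From the singleton clause (~q5), q5 = 0.
Now (q5) is unsatisfied and unit — conflict.
Undo q3 and try q3 = 0.
From the singleton clause (q5), q5 = 1.
Now (~q5) is unsatisfied and unit — conflict.
Both values of q3 lead to a conflict.

UNSATISFIABLE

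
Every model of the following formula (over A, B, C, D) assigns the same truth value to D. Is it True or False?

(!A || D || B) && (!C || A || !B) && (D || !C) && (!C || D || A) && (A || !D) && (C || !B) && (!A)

Suppose D = true.
(A) alone gives A = true.
That conflicts with the unit clause (!A).
So every satisfying assignment has D = False.

False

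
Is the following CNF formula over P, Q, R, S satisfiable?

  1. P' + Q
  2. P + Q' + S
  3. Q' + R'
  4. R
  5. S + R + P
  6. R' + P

Unsatisfiable

The clause (R) is unit, so R = 1.
The clause (Q') is unit, so Q = 0.
The clause (P') is unit, so P = 0.
Now (P) is unsatisfied and unit — conflict.
No assignment satisfies every clause.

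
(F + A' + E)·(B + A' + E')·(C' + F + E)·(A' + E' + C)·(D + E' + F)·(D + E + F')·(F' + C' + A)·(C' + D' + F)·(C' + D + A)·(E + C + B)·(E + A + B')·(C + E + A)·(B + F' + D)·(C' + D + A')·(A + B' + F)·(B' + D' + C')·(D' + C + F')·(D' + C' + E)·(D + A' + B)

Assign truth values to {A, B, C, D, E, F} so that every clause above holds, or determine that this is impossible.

Branch on F: set F = 1.
Branch on D: set D = 0.
The clause (E) is unit, so E = 1.
The clause (B) is unit, so B = 1.
Branch on A: set A = 0.
The clause (C') is unit, so C = 0.
Every clause now holds.

A: 0,  B: 1,  C: 0,  D: 0,  E: 1,  F: 1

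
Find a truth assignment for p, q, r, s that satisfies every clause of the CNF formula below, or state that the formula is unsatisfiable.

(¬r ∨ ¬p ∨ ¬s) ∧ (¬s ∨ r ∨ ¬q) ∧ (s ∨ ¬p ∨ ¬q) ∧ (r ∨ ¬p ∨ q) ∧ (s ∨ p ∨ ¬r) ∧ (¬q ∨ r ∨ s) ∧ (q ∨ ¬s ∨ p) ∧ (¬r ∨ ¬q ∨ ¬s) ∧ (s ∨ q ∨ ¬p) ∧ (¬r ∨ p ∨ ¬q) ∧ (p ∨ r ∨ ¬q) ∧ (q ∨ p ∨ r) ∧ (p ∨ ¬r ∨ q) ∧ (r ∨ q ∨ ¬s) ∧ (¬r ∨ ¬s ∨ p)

UNSATISFIABLE

Try r = False.
Try s = False.
(¬q) alone gives q = False.
(¬p) alone gives p = False.
Now (p) is unsatisfied and unit — conflict.
That branch fails; take s = True instead.
(¬q) alone gives q = False.
Now (q) is unsatisfied and unit — conflict.
Neither s = True nor s = False works.
That branch fails; take r = True instead.
Try p = False.
(s) alone gives s = True.
Now (¬s) is unsatisfied and unit — conflict.
That branch fails; take p = True instead.
(¬s) alone gives s = False.
(¬q) alone gives q = False.
Now (q) is unsatisfied and unit — conflict.
Neither p = True nor p = False works.
Neither r = True nor r = False works.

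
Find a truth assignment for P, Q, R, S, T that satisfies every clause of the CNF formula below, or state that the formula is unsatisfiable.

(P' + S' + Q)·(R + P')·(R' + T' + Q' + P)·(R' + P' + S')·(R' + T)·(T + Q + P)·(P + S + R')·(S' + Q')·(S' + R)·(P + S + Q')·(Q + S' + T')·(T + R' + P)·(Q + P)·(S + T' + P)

P ↦ 1; Q ↦ 1; R ↦ 1; S ↦ 0; T ↦ 1

Try R = 1.
The clause (T) is unit, so T = 1.
Try Q = 1.
The clause (P) is unit, so P = 1.
The clause (S') is unit, so S = 0.
Every clause now holds.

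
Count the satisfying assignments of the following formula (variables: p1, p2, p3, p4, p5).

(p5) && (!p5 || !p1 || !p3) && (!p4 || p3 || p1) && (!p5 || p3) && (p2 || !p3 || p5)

There are 2^5 = 32 truth assignments over (p1, p2, p3, p4, p5).
Split on p4. With p4 = true, the clauses containing p4 are satisfied and !p4 drops from the rest; 2 of the 2^4 = 16 assignments to the other variables satisfy what remains.
With p4 = false, by the same count on the reduced clause set, 2 assignments work.
Total: 2 + 2 = 4.

4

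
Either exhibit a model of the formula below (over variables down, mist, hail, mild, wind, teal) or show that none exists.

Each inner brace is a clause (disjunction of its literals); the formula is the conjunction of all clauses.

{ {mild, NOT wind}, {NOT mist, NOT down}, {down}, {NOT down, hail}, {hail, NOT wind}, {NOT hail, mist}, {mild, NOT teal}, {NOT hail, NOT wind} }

UNSATISFIABLE

From the singleton clause (down), down = true.
From the singleton clause (NOT mist), mist = false.
From the singleton clause (hail), hail = true.
But (NOT hail) is also a unit clause — contradiction.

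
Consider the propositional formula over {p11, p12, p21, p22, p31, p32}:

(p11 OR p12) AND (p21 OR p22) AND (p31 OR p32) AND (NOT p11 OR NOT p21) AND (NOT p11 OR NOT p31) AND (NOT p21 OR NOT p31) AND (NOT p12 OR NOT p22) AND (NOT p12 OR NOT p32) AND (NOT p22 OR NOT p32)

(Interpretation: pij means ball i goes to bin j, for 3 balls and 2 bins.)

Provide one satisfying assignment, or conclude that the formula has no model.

Suppose p11 = true.
(NOT p21) alone gives p21 = false.
(p22) alone gives p22 = true.
(NOT p31) alone gives p31 = false.
(p32) alone gives p32 = true.
Now (NOT p32) is unsatisfied and unit — conflict.
So p11 must be the other value — set p11 = false.
(p12) alone gives p12 = true.
(NOT p22) alone gives p22 = false.
(p21) alone gives p21 = true.
(NOT p31) alone gives p31 = false.
(p32) alone gives p32 = true.
Now (NOT p32) is unsatisfied and unit — conflict.
Neither p11 = true nor p11 = false works.

UNSATISFIABLE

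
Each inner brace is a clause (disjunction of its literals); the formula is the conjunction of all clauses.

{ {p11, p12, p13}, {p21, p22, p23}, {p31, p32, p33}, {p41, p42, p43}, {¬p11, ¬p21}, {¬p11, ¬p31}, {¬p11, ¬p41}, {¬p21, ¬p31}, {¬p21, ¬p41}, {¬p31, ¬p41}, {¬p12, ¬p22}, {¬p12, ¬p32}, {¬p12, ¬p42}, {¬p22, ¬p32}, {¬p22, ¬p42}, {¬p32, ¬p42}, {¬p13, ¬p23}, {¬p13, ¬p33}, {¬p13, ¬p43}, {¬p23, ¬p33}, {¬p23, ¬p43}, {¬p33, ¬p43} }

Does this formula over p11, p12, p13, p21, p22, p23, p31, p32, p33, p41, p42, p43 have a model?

No

Case p11 = False:
Case p12 = True:
From the singleton clause (¬p22), p22 = False.
From the singleton clause (¬p32), p32 = False.
From the singleton clause (¬p42), p42 = False.
Case p21 = True:
From the singleton clause (¬p31), p31 = False.
From the singleton clause (p33), p33 = True.
From the singleton clause (¬p41), p41 = False.
From the singleton clause (p43), p43 = True.
That conflicts with the unit clause (¬p43).
Backtrack on p21: now try p21 = False.
From the singleton clause (p23), p23 = True.
From the singleton clause (¬p13), p13 = False.
From the singleton clause (¬p33), p33 = False.
From the singleton clause (p31), p31 = True.
From the singleton clause (¬p41), p41 = False.
From the singleton clause (p43), p43 = True.
That conflicts with the unit clause (¬p43).
Neither p21 = True nor p21 = False works.
Backtrack on p12: now try p12 = False.
From the singleton clause (p13), p13 = True.
From the singleton clause (¬p23), p23 = False.
From the singleton clause (¬p33), p33 = False.
From the singleton clause (¬p43), p43 = False.
Case p21 = True:
From the singleton clause (¬p31), p31 = False.
From the singleton clause (p32), p32 = True.
From the singleton clause (¬p41), p41 = False.
From the singleton clause (p42), p42 = True.
That conflicts with the unit clause (¬p42).
Backtrack on p21: now try p21 = False.
From the singleton clause (p22), p22 = True.
From the singleton clause (¬p32), p32 = False.
From the singleton clause (p31), p31 = True.
From the singleton clause (¬p41), p41 = False.
From the singleton clause (p42), p42 = True.
That conflicts with the unit clause (¬p42).
Neither p21 = True nor p21 = False works.
Neither p12 = True nor p12 = False works.
Backtrack on p11: now try p11 = True.
From the singleton clause (¬p21), p21 = False.
From the singleton clause (¬p31), p31 = False.
From the singleton clause (¬p41), p41 = False.
Case p22 = True:
From the singleton clause (¬p12), p12 = False.
From the singleton clause (¬p32), p32 = False.
From the singleton clause (p33), p33 = True.
From the singleton clause (¬p42), p42 = False.
From the singleton clause (p43), p43 = True.
That conflicts with the unit clause (¬p43).
Backtrack on p22: now try p22 = False.
From the singleton clause (p23), p23 = True.
From the singleton clause (¬p13), p13 = False.
From the singleton clause (¬p33), p33 = False.
From the singleton clause (p32), p32 = True.
From the singleton clause (¬p12), p12 = False.
From the singleton clause (¬p42), p42 = False.
From the singleton clause (p43), p43 = True.
That conflicts with the unit clause (¬p43).
Neither p22 = True nor p22 = False works.
Neither p11 = True nor p11 = False works.
No assignment satisfies every clause.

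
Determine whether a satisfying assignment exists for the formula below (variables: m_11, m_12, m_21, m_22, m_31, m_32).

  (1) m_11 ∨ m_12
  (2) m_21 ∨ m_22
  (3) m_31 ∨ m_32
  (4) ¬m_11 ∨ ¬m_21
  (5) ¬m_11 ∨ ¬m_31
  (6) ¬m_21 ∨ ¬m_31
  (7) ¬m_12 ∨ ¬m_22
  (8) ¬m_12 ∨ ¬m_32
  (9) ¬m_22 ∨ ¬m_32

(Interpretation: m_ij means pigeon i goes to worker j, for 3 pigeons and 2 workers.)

No, unsatisfiable

Suppose m_11 = True.
The clause (¬m_21) is unit, so m_21 = False.
The clause (m_22) is unit, so m_22 = True.
The clause (¬m_31) is unit, so m_31 = False.
The clause (m_32) is unit, so m_32 = True.
Now (¬m_32) is unsatisfied and unit — conflict.
So m_11 must be the other value — set m_11 = False.
The clause (m_12) is unit, so m_12 = True.
The clause (¬m_22) is unit, so m_22 = False.
The clause (m_21) is unit, so m_21 = True.
The clause (¬m_31) is unit, so m_31 = False.
The clause (m_32) is unit, so m_32 = True.
Now (¬m_32) is unsatisfied and unit — conflict.
Both values of m_11 lead to a conflict.
No assignment satisfies every clause.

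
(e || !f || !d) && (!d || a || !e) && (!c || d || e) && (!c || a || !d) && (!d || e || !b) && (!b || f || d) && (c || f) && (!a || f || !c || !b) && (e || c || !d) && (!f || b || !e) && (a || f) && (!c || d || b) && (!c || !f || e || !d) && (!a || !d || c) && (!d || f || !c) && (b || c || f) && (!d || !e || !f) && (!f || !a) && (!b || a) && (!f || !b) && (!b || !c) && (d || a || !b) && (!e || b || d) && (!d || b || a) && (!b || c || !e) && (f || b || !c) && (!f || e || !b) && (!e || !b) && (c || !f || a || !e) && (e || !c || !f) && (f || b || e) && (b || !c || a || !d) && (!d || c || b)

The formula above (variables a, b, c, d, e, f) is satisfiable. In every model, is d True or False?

Suppose d = true.
Suppose e = true.
Unit clause (a) forces a = true.
Unit clause (c) forces c = true.
Unit clause (f) forces f = true.
But (!f) is also a unit clause — contradiction.
Backtrack on e: now try e = false.
Unit clause (!f) forces f = false.
Unit clause (!b) forces b = false.
But (b) is also a unit clause — contradiction.
Either choice for e ends in contradiction.
So every satisfying assignment has d = False.

False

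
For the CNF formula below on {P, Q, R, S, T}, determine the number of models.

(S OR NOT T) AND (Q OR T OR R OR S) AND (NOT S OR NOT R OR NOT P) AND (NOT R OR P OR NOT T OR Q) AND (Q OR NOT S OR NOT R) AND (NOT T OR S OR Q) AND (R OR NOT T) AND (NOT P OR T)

There are 2^5 = 32 truth assignments over (P, Q, R, S, T).
Split on Q. With Q = true, the clauses containing Q are satisfied and NOT Q drops from the rest; 5 of the 2^4 = 16 assignments to the other variables satisfy what remains.
With Q = false, by the same count on the reduced clause set, 2 assignments work.
Total: 5 + 2 = 7.

7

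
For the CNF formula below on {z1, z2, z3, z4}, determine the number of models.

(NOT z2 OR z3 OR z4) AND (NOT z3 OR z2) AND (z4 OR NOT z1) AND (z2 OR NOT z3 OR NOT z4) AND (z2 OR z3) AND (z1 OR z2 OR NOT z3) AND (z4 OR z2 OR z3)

5

There are 2^4 = 16 truth assignments over (z1, z2, z3, z4).
Check each against the 7 clauses (columns in the order z1, z2, z3, z4):
  F F F F  ✗ fails (z2 OR z3)
  F F F T  ✗ fails (z2 OR z3)
  F F T F  ✗ fails (NOT z3 OR z2)
  F F T T  ✗ fails (NOT z3 OR z2)
  F T F F  ✗ fails (NOT z2 OR z3 OR z4)
  F T F T  ✓ satisfies all
  F T T F  ✓ satisfies all
  F T T T  ✓ satisfies all
  T F F F  ✗ fails (z4 OR NOT z1)
  T F F T  ✗ fails (z2 OR z3)
  T F T F  ✗ fails (NOT z3 OR z2)
  T F T T  ✗ fails (NOT z3 OR z2)
  T T F F  ✗ fails (NOT z2 OR z3 OR z4)
  T T F T  ✓ satisfies all
  T T T F  ✗ fails (z4 OR NOT z1)
  T T T T  ✓ satisfies all
5 of the 16 rows are models.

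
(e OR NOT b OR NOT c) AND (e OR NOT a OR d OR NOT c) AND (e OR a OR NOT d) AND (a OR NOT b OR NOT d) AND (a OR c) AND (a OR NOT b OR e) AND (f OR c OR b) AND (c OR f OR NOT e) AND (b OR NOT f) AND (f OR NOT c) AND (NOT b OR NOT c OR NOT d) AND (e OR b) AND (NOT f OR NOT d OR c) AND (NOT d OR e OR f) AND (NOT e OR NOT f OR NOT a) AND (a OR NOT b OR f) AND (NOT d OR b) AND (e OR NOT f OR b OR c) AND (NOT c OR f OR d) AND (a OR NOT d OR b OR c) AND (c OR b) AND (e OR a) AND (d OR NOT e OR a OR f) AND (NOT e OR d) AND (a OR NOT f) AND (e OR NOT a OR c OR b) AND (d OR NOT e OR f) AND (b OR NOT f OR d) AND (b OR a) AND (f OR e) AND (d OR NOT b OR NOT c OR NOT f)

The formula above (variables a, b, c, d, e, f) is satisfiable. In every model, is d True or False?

Suppose d = true.
The clause (b) is unit, so b = true.
The clause (a) is unit, so a = true.
The clause (NOT c) is unit, so c = false.
The clause (NOT f) is unit, so f = false.
The clause (NOT e) is unit, so e = false.
That conflicts with the unit clause (e).
So every satisfying assignment has d = False.

False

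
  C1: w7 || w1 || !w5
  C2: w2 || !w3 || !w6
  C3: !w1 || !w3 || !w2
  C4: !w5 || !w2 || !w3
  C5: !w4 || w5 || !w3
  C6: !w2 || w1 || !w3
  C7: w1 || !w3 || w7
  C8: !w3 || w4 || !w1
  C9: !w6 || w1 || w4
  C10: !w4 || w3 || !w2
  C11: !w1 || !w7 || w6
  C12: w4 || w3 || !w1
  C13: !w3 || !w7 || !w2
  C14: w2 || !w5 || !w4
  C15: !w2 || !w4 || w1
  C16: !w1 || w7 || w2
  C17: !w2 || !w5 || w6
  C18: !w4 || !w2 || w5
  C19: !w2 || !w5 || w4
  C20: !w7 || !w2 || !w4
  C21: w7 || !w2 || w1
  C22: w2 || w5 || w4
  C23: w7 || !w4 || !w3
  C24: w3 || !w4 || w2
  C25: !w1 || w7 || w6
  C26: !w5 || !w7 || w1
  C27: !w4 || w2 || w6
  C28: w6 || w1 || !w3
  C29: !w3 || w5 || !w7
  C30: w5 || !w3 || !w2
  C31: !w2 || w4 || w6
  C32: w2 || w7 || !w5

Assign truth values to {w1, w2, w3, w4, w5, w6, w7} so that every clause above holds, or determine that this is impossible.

Branch on w7: set w7 = true.
Branch on w1: set w1 = false.
The clause (!w5) is unit, so w5 = false.
The clause (!w3) is unit, so w3 = false.
Branch on w6: set w6 = false.
Branch on w4: set w4 = false.
The clause (w2) is unit, so w2 = true.
That conflicts with the unit clause (!w2).
Backtrack on w4: now try w4 = true.
The clause (!w2) is unit, so w2 = false.
That conflicts with the unit clause (w2).
Either choice for w4 ends in contradiction.
Backtrack on w6: now try w6 = true.
The clause (w4) is unit, so w4 = true.
The clause (!w2) is unit, so w2 = false.
That conflicts with the unit clause (w2).
Either choice for w6 ends in contradiction.
Backtrack on w1: now try w1 = true.
The clause (w6) is unit, so w6 = true.
Branch on w2: set w2 = true.
The clause (!w3) is unit, so w3 = false.
The clause (!w4) is unit, so w4 = false.
That conflicts with the unit clause (w4).
Backtrack on w2: now try w2 = false.
The clause (!w3) is unit, so w3 = false.
The clause (w4) is unit, so w4 = true.
That conflicts with the unit clause (!w4).
Either choice for w2 ends in contradiction.
Either choice for w1 ends in contradiction.
Backtrack on w7: now try w7 = false.
Branch on w1: set w1 = true.
The clause (w2) is unit, so w2 = true.
The clause (!w3) is unit, so w3 = false.
The clause (!w4) is unit, so w4 = false.
That conflicts with the unit clause (w4).
Backtrack on w1: now try w1 = false.
The clause (!w5) is unit, so w5 = false.
The clause (!w3) is unit, so w3 = false.
The clause (!w2) is unit, so w2 = false.
The clause (w4) is unit, so w4 = true.
That conflicts with the unit clause (!w4).
Either choice for w1 ends in contradiction.
Either choice for w7 ends in contradiction.

UNSATISFIABLE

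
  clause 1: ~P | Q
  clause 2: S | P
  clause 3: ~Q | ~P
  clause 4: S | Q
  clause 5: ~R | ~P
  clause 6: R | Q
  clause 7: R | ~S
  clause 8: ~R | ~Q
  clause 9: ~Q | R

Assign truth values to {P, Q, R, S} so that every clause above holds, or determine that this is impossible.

Case P = 0:
(S) alone gives S = 1.
(R) alone gives R = 1.
(~Q) alone gives Q = 0.
Every clause now holds.

P: 0,  Q: 0,  R: 1,  S: 1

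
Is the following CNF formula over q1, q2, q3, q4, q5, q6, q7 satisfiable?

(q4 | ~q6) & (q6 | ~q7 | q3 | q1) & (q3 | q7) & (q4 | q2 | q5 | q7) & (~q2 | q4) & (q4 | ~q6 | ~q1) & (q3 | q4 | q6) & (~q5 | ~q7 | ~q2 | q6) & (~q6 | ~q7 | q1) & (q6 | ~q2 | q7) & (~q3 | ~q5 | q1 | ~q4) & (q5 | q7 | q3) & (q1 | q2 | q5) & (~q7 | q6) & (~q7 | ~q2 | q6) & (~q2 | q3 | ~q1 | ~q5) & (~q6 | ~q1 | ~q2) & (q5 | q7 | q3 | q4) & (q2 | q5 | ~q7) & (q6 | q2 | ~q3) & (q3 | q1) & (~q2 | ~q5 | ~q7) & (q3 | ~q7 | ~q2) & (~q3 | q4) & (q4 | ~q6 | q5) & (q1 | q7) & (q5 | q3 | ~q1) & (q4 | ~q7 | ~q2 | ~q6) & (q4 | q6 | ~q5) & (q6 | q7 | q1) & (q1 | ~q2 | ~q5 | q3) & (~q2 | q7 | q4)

Satisfiable

Branch on q4: set q4 = 1.
Branch on q3: set q3 = 1.
Branch on q5: set q5 = 0.
Branch on q1: set q1 = 1.
Branch on q7: set q7 = 0.
Branch on q6: set q6 = 1.
Unit clause (~q2) forces q2 = 0.
This assignment satisfies each clause.
A satisfying assignment: q1=1,  q2=0,  q3=1,  q4=1,  q5=0,  q6=1,  q7=0.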